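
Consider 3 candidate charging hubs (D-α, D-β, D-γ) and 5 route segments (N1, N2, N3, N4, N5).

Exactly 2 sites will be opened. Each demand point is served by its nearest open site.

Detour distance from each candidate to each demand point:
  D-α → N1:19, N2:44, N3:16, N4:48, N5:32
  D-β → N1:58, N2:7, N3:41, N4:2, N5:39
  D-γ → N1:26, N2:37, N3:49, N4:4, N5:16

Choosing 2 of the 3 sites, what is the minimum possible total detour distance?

76

Open {D-α, D-β}.
  N1→D-α 19, N2→D-β 7, N3→D-α 16, N4→D-β 2, N5→D-α 32  ⇒ total 76.
Compare {D-α, D-γ}: total 92.
Compare {D-β, D-γ}: total 92.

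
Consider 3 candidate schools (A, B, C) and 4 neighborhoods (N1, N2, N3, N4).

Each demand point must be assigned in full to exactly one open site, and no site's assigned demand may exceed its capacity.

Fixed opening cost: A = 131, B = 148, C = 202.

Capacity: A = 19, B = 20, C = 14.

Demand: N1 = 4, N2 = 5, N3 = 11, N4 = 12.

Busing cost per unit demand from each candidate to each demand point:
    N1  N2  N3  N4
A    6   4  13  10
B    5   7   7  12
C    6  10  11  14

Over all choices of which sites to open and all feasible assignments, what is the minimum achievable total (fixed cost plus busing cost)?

516

Open {A, B}; cheapest assignment that respects the capacities:
  A (cap 19, load 17): N2, N4 — cost 5×4 + 12×10 = 140
  B (cap 20, load 15): N1, N3 — cost 4×5 + 11×7 = 97
  Shipping 237, fixed 279 → total 516.
  Any other capacity-feasible assignment to {A, B} ships for at least 237.
Compare {B, C}: its best feasible assignment gives total 650.
Compare {A, B, C}: its best feasible assignment gives total 718.
Every other set of open sites that can feasibly serve all demand totals ≥ 650 even under its best assignment. Minimum: 516.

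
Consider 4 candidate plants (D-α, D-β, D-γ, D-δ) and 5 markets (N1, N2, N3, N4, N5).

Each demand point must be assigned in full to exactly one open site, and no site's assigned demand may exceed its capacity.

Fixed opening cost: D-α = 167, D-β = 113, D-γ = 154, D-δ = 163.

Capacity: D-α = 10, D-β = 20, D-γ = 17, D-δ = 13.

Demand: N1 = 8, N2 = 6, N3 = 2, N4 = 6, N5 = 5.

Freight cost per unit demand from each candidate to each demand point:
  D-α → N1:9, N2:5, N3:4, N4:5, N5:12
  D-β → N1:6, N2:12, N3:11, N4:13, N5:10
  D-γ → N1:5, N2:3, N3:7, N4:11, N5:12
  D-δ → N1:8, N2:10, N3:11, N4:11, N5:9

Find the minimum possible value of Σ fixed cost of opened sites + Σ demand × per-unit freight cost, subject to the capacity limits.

463

Open {D-β, D-γ}; cheapest assignment that respects the capacities:
  D-β (cap 20, load 13): N1, N5 — cost 8×6 + 5×10 = 98
  D-γ (cap 17, load 14): N2, N3, N4 — cost 6×3 + 2×7 + 6×11 = 98
  Shipping 196, fixed 267 → total 463.
  Any other capacity-feasible assignment to {D-β, D-γ} ships for at least 196.
Compare {D-α, D-β}: its best feasible assignment gives total 488.
Compare {D-γ, D-δ}: its best feasible assignment gives total 500.
Every other set of open sites that can feasibly serve all demand totals ≥ 488 even under its best assignment. Minimum: 463.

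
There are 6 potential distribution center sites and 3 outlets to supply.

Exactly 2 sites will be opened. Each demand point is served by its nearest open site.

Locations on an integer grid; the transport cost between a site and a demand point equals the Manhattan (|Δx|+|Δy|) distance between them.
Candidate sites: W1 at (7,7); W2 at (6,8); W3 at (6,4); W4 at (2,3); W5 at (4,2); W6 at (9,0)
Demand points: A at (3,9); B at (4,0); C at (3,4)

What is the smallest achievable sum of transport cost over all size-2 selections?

Open {W2, W5}.
  A→W2 4, B→W5 2, C→W5 3  ⇒ total 9.
Compare {W1, W5}: total 11.
Compare {W2, W4}: total 11.
No size-2 selection does better; minimum is 9.

9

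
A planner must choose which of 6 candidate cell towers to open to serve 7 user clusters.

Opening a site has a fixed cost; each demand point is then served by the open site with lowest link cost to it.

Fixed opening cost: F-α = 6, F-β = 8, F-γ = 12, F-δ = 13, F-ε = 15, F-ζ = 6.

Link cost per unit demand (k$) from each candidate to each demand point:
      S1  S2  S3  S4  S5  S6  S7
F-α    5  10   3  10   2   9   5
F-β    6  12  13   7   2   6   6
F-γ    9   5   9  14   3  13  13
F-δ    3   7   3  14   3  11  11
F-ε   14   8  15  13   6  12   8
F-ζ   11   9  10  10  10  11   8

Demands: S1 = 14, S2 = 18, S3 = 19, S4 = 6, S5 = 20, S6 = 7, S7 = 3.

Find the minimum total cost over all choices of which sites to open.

364

Open {F-β, F-γ, F-δ}: assign each demand point to its cheapest open site.
  S1→F-δ 14×3=42, S2→F-γ 18×5=90, S3→F-δ 19×3=57, S4→F-β 6×7=42, S5→F-β 20×2=40, S6→F-β 7×6=42, S7→F-β 3×6=18
  link cost 331, fixed 33 → total 364.
Compare {F-α, F-β, F-γ, F-δ}: link cost 328 + fixed 39 = 367.
Compare {F-β, F-γ, F-δ, F-ζ}: link cost 331 + fixed 39 = 370.
Compare {F-α, F-β, F-γ, F-δ, F-ζ}: link cost 328 + fixed 45 = 373.
All other subsets cost ≥ 367. Minimum total cost: 364.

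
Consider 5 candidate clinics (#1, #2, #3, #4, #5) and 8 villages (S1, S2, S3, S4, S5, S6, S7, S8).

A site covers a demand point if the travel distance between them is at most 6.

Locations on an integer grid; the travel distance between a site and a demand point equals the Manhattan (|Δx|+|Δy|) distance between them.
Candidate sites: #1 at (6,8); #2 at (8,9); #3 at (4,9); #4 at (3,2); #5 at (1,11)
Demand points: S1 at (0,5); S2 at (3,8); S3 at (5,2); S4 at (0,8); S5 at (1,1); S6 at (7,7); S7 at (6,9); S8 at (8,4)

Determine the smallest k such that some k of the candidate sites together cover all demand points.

Coverage sets (demand points within 6 of each site):
  #1: {S2, S4, S6, S7, S8}
  #2: {S2, S6, S7, S8}
  #3: {S2, S4, S6, S7}
  #4: {S1, S2, S3, S5}
  #5: {S2, S4}
No single site covers all 8 demand points.
But {#1, #4} covers everything, so the minimum is 2.

2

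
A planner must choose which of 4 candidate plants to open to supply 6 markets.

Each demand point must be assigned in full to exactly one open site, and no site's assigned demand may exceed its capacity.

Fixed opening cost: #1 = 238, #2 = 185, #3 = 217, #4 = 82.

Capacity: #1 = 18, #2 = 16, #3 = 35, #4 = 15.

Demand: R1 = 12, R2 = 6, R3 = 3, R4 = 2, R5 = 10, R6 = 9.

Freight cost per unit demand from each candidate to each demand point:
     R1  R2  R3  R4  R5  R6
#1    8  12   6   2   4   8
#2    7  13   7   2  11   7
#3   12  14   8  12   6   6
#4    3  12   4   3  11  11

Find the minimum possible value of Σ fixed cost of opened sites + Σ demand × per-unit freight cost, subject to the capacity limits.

563

Open {#3, #4}; cheapest assignment that respects the capacities:
  #3 (cap 35, load 28): R2, R3, R5, R6 — cost 6×14 + 3×8 + 10×6 + 9×6 = 222
  #4 (cap 15, load 14): R1, R4 — cost 12×3 + 2×3 = 42
  Shipping 264, fixed 299 → total 563.
  Any other capacity-feasible assignment to {#3, #4} ships for at least 264.
Compare {#2, #3}: its best feasible assignment gives total 712.
Compare {#2, #3, #4}: its best feasible assignment gives total 728.
Every other set of open sites that can feasibly serve all demand totals ≥ 712 even under its best assignment. Minimum: 563.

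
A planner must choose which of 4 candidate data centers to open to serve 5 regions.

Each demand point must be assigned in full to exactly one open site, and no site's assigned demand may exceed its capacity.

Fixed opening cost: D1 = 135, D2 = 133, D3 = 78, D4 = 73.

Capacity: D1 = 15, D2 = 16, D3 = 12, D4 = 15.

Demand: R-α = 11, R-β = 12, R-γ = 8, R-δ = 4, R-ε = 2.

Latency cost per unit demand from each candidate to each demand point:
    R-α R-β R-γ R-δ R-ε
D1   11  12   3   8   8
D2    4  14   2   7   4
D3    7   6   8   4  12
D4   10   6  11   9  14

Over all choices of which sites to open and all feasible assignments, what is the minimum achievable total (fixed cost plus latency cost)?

Open {D2, D3, D4}; cheapest assignment that respects the capacities:
  D2 (cap 16, load 14): R-γ, R-δ, R-ε — cost 8×2 + 4×7 + 2×4 = 52
  D3 (cap 12, load 11): R-α — cost 11×7 = 77
  D4 (cap 15, load 12): R-β — cost 12×6 = 72
  Shipping 201, fixed 284 → total 485.
  Any other capacity-feasible assignment to {D2, D3, D4} ships for at least 201.
Compare {D1, D3, D4}: its best feasible assignment gives total 507.
Compare {D1, D2, D4}: its best feasible assignment gives total 521.
Every other set of open sites that can feasibly serve all demand totals ≥ 507 even under its best assignment. Minimum: 485.

485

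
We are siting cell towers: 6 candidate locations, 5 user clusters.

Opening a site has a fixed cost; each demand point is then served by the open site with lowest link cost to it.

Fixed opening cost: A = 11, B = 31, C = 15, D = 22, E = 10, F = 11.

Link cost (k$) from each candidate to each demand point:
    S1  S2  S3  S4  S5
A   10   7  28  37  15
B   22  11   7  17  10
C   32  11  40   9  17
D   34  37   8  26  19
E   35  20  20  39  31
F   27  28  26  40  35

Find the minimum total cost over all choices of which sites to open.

93

Open {A, B}: assign each demand point to its cheapest open site.
  S1→A 10, S2→A 7, S3→B 7, S4→B 17, S5→B 10
  link cost 51, fixed 42 → total 93.
Compare {A, C}: link cost 69 + fixed 26 = 95.
Compare {A, C, D}: link cost 49 + fixed 48 = 97.
Compare {A, C, E}: link cost 61 + fixed 36 = 97.
All other subsets cost ≥ 95. Minimum total cost: 93.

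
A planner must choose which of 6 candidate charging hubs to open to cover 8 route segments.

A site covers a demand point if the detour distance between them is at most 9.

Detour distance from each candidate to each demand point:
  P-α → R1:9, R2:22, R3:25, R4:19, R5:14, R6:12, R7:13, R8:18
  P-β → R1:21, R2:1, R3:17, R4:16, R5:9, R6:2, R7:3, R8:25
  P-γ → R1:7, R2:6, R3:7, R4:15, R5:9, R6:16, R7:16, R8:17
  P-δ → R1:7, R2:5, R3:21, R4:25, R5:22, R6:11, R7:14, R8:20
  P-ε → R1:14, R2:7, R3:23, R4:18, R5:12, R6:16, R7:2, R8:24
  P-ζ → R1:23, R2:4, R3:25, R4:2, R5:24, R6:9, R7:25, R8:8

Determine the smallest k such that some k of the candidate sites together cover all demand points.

Coverage sets (demand points within 9 of each site):
  P-α: {R1}
  P-β: {R2, R5, R6, R7}
  P-γ: {R1, R2, R3, R5}
  P-δ: {R1, R2}
  P-ε: {R2, R7}
  P-ζ: {R2, R4, R6, R8}
No 2 sites suffice: every size-2 union leaves at least one demand point uncovered.
But {P-β, P-γ, P-ζ} covers everything, so the minimum is 3.

3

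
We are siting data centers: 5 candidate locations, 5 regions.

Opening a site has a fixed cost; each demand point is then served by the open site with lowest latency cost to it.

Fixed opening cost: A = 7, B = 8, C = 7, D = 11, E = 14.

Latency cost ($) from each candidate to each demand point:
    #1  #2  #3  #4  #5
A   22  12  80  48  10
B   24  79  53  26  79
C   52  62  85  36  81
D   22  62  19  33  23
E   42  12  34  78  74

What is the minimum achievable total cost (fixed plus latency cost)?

Open {A, D}: assign each demand point to its cheapest open site.
  #1→A 22, #2→A 12, #3→D 19, #4→D 33, #5→A 10
  latency cost 96, fixed 18 → total 114.
Compare {A, B, D}: latency cost 89 + fixed 26 = 115.
Compare {A, C, D}: latency cost 96 + fixed 25 = 121.
Compare {A, B, C, D}: latency cost 89 + fixed 33 = 122.
All other subsets cost ≥ 115. Minimum total cost: 114.

114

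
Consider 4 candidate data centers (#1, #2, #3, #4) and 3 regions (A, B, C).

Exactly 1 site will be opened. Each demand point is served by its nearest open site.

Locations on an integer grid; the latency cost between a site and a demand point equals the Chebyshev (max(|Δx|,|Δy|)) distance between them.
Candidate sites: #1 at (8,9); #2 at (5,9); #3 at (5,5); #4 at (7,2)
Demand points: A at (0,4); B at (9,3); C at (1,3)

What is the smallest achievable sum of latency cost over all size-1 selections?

Open {#3}.
  A→#3 5, B→#3 4, C→#3 4  ⇒ total 13.
Compare {#4}: total 15.
Compare {#2}: total 17.
No size-1 selection does better; minimum is 13.

13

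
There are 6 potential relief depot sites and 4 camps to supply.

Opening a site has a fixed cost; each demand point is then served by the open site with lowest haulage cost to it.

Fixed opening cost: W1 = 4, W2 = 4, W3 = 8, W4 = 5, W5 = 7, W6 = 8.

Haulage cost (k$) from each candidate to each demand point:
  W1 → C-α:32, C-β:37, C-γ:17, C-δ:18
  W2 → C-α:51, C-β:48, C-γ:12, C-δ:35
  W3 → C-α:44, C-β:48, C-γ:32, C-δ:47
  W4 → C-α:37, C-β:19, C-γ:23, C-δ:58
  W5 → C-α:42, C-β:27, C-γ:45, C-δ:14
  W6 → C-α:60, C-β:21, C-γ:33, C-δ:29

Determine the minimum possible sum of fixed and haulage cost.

Open {W1, W2, W4}: assign each demand point to its cheapest open site.
  C-α→W1 32, C-β→W4 19, C-γ→W2 12, C-δ→W1 18
  haulage cost 81, fixed 13 → total 94.
Compare {W1, W4}: haulage cost 86 + fixed 9 = 95.
Compare {W1, W2, W4, W5}: haulage cost 77 + fixed 20 = 97.
Compare {W1, W4, W5}: haulage cost 82 + fixed 16 = 98.
All other subsets cost ≥ 95. Minimum total cost: 94.

94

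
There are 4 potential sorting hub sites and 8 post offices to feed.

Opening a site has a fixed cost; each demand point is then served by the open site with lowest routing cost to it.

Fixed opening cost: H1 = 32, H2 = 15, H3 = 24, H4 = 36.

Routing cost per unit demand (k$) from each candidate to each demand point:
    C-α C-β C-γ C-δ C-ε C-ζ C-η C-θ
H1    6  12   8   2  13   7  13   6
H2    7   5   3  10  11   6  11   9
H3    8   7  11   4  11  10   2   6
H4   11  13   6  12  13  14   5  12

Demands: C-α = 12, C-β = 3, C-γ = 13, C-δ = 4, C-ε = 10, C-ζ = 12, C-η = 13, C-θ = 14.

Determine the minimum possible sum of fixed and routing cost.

485

Open {H2, H3}: assign each demand point to its cheapest open site.
  C-α→H2 12×7=84, C-β→H2 3×5=15, C-γ→H2 13×3=39, C-δ→H3 4×4=16, C-ε→H2 10×11=110, C-ζ→H2 12×6=72, C-η→H3 13×2=26, C-θ→H3 14×6=84
  routing cost 446, fixed 39 → total 485.
Compare {H1, H2, H3}: routing cost 426 + fixed 71 = 497.
Compare {H2, H3, H4}: routing cost 446 + fixed 75 = 521.
Compare {H1, H2, H3, H4}: routing cost 426 + fixed 107 = 533.
All other subsets cost ≥ 497. Minimum total cost: 485.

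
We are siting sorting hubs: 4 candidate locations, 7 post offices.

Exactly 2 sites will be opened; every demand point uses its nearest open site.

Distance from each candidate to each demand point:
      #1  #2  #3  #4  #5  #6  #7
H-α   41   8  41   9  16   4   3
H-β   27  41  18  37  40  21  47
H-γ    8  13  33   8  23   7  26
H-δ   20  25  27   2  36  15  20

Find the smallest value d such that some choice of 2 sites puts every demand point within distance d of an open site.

26

Open {H-β, H-γ}.
  Farthest demand point is #7 at distance 26 (to H-γ); all others are ≤ 26.
With {H-α, H-β} the worst case is 27.
With {H-α, H-δ} the worst case is 27.
No size-2 selection achieves below 26.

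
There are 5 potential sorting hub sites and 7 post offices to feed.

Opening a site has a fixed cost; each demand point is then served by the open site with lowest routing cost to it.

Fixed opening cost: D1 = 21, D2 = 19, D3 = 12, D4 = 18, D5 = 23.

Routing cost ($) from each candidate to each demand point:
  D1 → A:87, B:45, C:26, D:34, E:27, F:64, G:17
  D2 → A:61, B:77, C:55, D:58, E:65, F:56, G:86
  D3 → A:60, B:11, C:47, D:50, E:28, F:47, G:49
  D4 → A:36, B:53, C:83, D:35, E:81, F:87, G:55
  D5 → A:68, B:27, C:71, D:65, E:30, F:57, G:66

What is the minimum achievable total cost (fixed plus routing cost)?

249

Open {D1, D3, D4}: assign each demand point to its cheapest open site.
  A→D4 36, B→D3 11, C→D1 26, D→D1 34, E→D1 27, F→D3 47, G→D1 17
  routing cost 198, fixed 51 → total 249.
Compare {D1, D3}: routing cost 222 + fixed 33 = 255.
Compare {D1, D2, D3, D4}: routing cost 198 + fixed 70 = 268.
Compare {D1, D3, D4, D5}: routing cost 198 + fixed 74 = 272.
All other subsets cost ≥ 255. Minimum total cost: 249.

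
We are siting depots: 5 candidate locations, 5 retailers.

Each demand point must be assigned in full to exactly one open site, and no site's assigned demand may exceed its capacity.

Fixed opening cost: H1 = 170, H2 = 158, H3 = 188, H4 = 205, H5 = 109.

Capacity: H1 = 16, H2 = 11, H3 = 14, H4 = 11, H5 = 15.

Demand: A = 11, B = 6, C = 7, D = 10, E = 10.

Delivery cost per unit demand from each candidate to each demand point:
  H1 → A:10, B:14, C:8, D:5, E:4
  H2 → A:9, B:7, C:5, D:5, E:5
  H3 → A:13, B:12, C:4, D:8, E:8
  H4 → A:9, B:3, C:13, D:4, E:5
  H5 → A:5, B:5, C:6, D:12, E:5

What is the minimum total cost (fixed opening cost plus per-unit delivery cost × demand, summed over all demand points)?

870

Open {H1, H2, H3, H5}; cheapest assignment that respects the capacities:
  H1 (cap 16, load 10): E — cost 10×4 = 40
  H2 (cap 11, load 10): D — cost 10×5 = 50
  H3 (cap 14, load 13): B, C — cost 6×12 + 7×4 = 100
  H5 (cap 15, load 11): A — cost 11×5 = 55
  Shipping 245, fixed 625 → total 870.
  Any other capacity-feasible assignment to {H1, H2, H3, H5} ships for at least 245.
Compare {H1, H2, H4, H5}: its best feasible assignment gives total 893.
Compare {H2, H3, H4, H5}: its best feasible assignment gives total 905.
Every other set of open sites that can feasibly serve all demand totals ≥ 893 even under its best assignment. Minimum: 870.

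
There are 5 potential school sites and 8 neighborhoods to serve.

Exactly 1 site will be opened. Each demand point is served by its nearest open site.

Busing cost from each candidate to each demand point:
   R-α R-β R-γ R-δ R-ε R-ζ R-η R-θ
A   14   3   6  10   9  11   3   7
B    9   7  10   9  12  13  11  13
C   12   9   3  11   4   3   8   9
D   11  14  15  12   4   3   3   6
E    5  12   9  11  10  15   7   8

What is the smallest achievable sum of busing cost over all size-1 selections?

Open {C}.
  R-α→C 12, R-β→C 9, R-γ→C 3, R-δ→C 11, R-ε→C 4, R-ζ→C 3, R-η→C 8, R-θ→C 9  ⇒ total 59.
Compare {A}: total 63.
Compare {D}: total 68.
No size-1 selection does better; minimum is 59.

59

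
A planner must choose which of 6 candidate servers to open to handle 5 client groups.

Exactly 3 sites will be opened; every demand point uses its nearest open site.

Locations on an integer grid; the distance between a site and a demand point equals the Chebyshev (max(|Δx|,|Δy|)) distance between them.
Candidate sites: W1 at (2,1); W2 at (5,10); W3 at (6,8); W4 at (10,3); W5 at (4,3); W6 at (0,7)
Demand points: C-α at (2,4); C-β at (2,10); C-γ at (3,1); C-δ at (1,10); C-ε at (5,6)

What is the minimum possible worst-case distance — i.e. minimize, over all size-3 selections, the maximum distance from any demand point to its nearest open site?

Open {W1, W3, W6}.
  Farthest demand point is C-α at distance 3 (to W1); all others are ≤ 3.
With {W1, W5, W6} the worst case is 3.
With {W2, W5, W6} the worst case is 3.
No size-3 selection achieves below 3.

3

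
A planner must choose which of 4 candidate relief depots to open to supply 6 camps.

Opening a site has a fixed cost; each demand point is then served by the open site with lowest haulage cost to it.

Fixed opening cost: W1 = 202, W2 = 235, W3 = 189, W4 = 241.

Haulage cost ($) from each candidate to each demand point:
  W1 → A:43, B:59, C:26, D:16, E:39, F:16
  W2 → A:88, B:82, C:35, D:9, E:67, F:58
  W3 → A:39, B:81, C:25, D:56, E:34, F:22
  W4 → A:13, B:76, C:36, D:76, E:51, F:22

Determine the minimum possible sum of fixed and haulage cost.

401

Open {W1}: assign each demand point to its cheapest open site.
  A→W1 43, B→W1 59, C→W1 26, D→W1 16, E→W1 39, F→W1 16
  haulage cost 199, fixed 202 → total 401.
Compare {W3}: haulage cost 257 + fixed 189 = 446.
Compare {W4}: haulage cost 274 + fixed 241 = 515.
Compare {W2}: haulage cost 339 + fixed 235 = 574.
All other subsets cost ≥ 446. Minimum total cost: 401.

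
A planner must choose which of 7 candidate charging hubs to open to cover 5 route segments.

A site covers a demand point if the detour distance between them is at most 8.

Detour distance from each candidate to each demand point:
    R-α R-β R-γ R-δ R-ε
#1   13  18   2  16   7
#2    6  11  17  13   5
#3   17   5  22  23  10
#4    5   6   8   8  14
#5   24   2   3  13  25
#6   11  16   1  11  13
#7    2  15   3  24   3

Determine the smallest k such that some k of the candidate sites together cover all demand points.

Coverage sets (demand points within 8 of each site):
  #1: {R-γ, R-ε}
  #2: {R-α, R-ε}
  #3: {R-β}
  #4: {R-α, R-β, R-γ, R-δ}
  #5: {R-β, R-γ}
  #6: {R-γ}
  #7: {R-α, R-γ, R-ε}
No single site covers all 5 demand points.
But {#1, #4} covers everything, so the minimum is 2.

2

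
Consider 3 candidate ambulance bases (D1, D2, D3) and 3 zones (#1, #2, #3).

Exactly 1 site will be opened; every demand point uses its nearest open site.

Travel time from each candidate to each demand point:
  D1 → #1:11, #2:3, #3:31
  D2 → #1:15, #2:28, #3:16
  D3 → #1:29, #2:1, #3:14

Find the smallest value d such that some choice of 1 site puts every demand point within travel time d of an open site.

Open {D2}.
  Farthest demand point is #2 at travel time 28 (to D2); all others are ≤ 28.
With {D3} the worst case is 29.
With {D1} the worst case is 31.
No size-1 selection achieves below 28.

28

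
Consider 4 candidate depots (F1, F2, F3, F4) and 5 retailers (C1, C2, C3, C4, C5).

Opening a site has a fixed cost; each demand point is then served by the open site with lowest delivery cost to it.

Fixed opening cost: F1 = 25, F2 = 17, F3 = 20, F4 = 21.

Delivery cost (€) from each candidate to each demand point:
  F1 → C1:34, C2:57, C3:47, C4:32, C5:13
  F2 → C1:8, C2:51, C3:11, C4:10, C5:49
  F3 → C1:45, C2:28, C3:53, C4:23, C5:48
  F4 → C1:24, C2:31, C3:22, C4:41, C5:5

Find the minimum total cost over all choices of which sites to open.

Open {F2, F4}: assign each demand point to its cheapest open site.
  C1→F2 8, C2→F4 31, C3→F2 11, C4→F2 10, C5→F4 5
  delivery cost 65, fixed 38 → total 103.
Compare {F2, F3, F4}: delivery cost 62 + fixed 58 = 120.
Compare {F1, F2, F4}: delivery cost 65 + fixed 63 = 128.
Compare {F1, F2, F3}: delivery cost 70 + fixed 62 = 132.
All other subsets cost ≥ 120. Minimum total cost: 103.

103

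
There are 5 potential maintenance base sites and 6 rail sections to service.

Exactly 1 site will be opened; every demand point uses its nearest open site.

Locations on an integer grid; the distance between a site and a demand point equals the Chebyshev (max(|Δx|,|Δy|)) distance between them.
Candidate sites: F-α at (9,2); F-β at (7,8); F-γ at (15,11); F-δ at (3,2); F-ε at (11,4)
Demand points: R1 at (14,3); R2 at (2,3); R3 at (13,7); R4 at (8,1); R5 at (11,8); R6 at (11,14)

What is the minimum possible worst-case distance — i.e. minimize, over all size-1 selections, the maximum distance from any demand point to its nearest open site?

Open {F-β}.
  Farthest demand point is R1 at distance 7 (to F-β); all others are ≤ 7.
With {F-ε} the worst case is 10.
With {F-α} the worst case is 12.
No size-1 selection achieves below 7.

7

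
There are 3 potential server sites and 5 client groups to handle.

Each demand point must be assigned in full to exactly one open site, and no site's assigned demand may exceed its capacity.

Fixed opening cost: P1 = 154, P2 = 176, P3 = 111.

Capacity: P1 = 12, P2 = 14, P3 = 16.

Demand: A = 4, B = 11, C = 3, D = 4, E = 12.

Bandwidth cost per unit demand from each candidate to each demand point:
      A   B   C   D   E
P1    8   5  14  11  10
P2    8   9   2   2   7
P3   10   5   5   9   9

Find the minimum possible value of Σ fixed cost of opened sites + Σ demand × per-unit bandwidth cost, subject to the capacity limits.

650

Open {P1, P2, P3}; cheapest assignment that respects the capacities:
  P1 (cap 12, load 11): B — cost 11×5 = 55
  P2 (cap 14, load 11): A, C, D — cost 4×8 + 3×2 + 4×2 = 46
  P3 (cap 16, load 12): E — cost 12×9 = 108
  Shipping 209, fixed 441 → total 650.
  Any other capacity-feasible assignment to {P1, P2, P3} ships for at least 209.
Total demand is 34 and no other set of sites has combined capacity ≥ 34, so {P1, P2, P3} is the only feasible choice of open sites. Minimum: 650.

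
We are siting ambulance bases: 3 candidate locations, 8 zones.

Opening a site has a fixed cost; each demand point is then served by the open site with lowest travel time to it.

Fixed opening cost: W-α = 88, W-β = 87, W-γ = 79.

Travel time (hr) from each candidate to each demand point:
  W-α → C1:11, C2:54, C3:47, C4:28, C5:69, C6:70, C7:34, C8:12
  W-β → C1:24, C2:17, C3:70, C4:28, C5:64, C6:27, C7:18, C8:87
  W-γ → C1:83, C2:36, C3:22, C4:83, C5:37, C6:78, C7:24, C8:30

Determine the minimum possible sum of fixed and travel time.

Open {W-β, W-γ}: assign each demand point to its cheapest open site.
  C1→W-β 24, C2→W-β 17, C3→W-γ 22, C4→W-β 28, C5→W-γ 37, C6→W-β 27, C7→W-β 18, C8→W-γ 30
  travel time 203, fixed 166 → total 369.
Compare {W-α, W-β}: travel time 224 + fixed 175 = 399.
Compare {W-α, W-γ}: travel time 240 + fixed 167 = 407.
Compare {W-α}: travel time 325 + fixed 88 = 413.
All other subsets cost ≥ 399. Minimum total cost: 369.

369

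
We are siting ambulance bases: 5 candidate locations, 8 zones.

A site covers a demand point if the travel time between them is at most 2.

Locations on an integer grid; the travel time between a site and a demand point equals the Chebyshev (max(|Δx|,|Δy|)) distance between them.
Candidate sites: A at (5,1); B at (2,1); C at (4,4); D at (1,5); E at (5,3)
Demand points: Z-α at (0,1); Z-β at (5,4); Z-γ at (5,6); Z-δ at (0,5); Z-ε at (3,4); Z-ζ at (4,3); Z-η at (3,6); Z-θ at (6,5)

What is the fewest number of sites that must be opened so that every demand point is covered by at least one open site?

Coverage sets (demand points within 2 of each site):
  A: {Z-ζ}
  B: {Z-α, Z-ζ}
  C: {Z-β, Z-γ, Z-ε, Z-ζ, Z-η, Z-θ}
  D: {Z-δ, Z-ε, Z-η}
  E: {Z-β, Z-ε, Z-ζ, Z-θ}
No 2 sites suffice: every size-2 union leaves at least one demand point uncovered.
But {B, C, D} covers everything, so the minimum is 3.

3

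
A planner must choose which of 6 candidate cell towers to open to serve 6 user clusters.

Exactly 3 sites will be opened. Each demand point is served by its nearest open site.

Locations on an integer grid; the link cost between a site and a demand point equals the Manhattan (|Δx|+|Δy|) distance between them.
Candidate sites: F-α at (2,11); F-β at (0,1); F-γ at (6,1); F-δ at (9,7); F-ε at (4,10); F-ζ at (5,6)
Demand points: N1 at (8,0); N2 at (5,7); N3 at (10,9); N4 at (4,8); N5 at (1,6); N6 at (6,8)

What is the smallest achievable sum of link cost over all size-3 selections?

Open {F-γ, F-δ, F-ζ}.
  N1→F-γ 3, N2→F-ζ 1, N3→F-δ 3, N4→F-ζ 3, N5→F-ζ 4, N6→F-ζ 3  ⇒ total 17.
Compare {F-γ, F-ε, F-ζ}: total 20.
Compare {F-δ, F-ε, F-ζ}: total 21.
No size-3 selection does better; minimum is 17.

17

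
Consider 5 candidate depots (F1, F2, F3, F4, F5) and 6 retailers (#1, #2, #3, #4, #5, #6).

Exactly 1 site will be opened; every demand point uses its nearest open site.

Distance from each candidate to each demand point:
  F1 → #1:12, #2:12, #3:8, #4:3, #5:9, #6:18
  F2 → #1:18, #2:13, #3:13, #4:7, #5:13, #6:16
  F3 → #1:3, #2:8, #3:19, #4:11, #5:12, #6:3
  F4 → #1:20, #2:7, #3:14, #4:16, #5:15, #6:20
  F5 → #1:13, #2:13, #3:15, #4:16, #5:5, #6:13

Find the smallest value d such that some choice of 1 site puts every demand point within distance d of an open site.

16

Open {F5}.
  Farthest demand point is #4 at distance 16 (to F5); all others are ≤ 16.
With {F1} the worst case is 18.
With {F2} the worst case is 18.
No size-1 selection achieves below 16.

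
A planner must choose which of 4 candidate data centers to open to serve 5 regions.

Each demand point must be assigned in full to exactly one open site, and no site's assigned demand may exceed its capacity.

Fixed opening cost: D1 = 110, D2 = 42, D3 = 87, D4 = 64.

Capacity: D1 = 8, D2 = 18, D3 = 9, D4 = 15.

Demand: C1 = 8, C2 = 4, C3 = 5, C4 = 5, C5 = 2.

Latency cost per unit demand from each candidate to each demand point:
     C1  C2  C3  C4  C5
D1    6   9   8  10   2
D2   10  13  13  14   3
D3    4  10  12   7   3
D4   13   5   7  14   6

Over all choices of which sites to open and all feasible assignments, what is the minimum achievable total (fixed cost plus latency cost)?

317

Open {D2, D4}; cheapest assignment that respects the capacities:
  D2 (cap 18, load 15): C1, C4, C5 — cost 8×10 + 5×14 + 2×3 = 156
  D4 (cap 15, load 9): C2, C3 — cost 4×5 + 5×7 = 55
  Shipping 211, fixed 106 → total 317.
  Any other capacity-feasible assignment to {D2, D4} ships for at least 211.
Compare {D2, D3}: its best feasible assignment gives total 354.
Compare {D2, D3, D4}: its best feasible assignment gives total 356.
Every other set of open sites that can feasibly serve all demand totals ≥ 354 even under its best assignment. Minimum: 317.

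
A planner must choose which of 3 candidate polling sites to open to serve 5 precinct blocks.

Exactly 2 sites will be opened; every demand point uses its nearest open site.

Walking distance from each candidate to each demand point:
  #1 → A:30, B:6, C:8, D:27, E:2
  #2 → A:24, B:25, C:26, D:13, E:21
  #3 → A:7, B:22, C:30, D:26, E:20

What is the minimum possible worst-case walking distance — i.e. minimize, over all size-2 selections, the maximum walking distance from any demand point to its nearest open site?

24

Open {#1, #2}.
  Farthest demand point is A at walking distance 24 (to #2); all others are ≤ 24.
With {#1, #3} the worst case is 26.
With {#2, #3} the worst case is 26.
No size-2 selection achieves below 24.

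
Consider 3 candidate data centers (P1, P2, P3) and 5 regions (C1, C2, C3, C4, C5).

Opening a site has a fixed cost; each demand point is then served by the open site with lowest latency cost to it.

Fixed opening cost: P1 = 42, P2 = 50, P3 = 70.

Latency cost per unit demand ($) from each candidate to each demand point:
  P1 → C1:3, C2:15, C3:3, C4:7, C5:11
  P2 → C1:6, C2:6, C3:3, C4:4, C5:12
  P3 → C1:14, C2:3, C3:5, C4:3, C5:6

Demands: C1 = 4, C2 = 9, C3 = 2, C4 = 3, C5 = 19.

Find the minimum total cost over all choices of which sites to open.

280

Open {P1, P3}: assign each demand point to its cheapest open site.
  C1→P1 4×3=12, C2→P3 9×3=27, C3→P1 2×3=6, C4→P3 3×3=9, C5→P3 19×6=114
  latency cost 168, fixed 112 → total 280.
Compare {P3}: latency cost 216 + fixed 70 = 286.
Compare {P2, P3}: latency cost 180 + fixed 120 = 300.
Compare {P1, P2, P3}: latency cost 168 + fixed 162 = 330.
All other subsets cost ≥ 286. Minimum total cost: 280.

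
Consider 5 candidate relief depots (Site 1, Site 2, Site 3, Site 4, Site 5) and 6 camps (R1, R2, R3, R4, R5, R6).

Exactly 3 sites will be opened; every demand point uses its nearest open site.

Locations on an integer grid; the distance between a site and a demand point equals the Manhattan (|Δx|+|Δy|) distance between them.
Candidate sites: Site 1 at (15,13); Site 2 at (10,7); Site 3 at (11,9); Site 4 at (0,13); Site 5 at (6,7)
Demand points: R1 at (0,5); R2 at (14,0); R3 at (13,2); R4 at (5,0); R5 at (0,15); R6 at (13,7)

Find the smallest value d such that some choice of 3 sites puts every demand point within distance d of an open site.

11

Open {Site 2, Site 4, Site 5}.
  Farthest demand point is R2 at distance 11 (to Site 2); all others are ≤ 11.
With {Site 1, Site 2, Site 4} the worst case is 12.
With {Site 2, Site 3, Site 4} the worst case is 12.
No size-3 selection achieves below 11.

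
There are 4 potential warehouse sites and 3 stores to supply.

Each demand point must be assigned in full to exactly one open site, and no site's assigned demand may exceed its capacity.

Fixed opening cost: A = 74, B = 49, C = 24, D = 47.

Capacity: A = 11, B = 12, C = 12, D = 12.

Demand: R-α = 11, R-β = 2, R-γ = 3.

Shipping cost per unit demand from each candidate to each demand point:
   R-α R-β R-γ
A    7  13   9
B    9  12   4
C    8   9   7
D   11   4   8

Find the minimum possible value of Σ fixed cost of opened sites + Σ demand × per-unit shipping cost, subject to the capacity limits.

191

Open {C, D}; cheapest assignment that respects the capacities:
  C (cap 12, load 11): R-α — cost 11×8 = 88
  D (cap 12, load 5): R-β, R-γ — cost 2×4 + 3×8 = 32
  Shipping 120, fixed 71 → total 191.
  Any other capacity-feasible assignment to {C, D} ships for at least 120.
Compare {B, C}: its best feasible assignment gives total 197.
Compare {A, C}: its best feasible assignment gives total 214.
Every other set of open sites that can feasibly serve all demand totals ≥ 197 even under its best assignment. Minimum: 191.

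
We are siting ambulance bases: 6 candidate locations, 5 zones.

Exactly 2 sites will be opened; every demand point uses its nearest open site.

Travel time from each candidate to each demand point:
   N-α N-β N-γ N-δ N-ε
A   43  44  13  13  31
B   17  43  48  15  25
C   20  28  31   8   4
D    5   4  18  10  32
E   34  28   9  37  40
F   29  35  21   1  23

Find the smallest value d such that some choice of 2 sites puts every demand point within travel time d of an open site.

18

Open {C, D}.
  Farthest demand point is N-γ at travel time 18 (to D); all others are ≤ 18.
With {D, F} the worst case is 23.
With {B, D} the worst case is 25.
No size-2 selection achieves below 18.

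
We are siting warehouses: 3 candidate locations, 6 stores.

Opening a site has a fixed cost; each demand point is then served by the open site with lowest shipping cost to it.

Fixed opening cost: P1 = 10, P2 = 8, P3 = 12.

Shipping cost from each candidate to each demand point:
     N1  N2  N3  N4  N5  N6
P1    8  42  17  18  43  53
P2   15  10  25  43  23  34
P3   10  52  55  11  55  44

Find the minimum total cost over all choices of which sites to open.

Open {P1, P2}: assign each demand point to its cheapest open site.
  N1→P1 8, N2→P2 10, N3→P1 17, N4→P1 18, N5→P2 23, N6→P2 34
  shipping cost 110, fixed 18 → total 128.
Compare {P2, P3}: shipping cost 113 + fixed 20 = 133.
Compare {P1, P2, P3}: shipping cost 103 + fixed 30 = 133.
Compare {P2}: shipping cost 150 + fixed 8 = 158.
All other subsets cost ≥ 133. Minimum total cost: 128.

128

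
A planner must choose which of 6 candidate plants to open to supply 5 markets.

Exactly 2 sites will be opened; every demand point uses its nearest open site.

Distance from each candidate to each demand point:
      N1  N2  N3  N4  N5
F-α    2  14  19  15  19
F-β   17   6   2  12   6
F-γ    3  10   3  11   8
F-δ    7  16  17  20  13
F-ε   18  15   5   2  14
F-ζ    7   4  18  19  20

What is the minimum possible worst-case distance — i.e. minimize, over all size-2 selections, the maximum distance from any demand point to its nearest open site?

10

Open {F-γ, F-ε}.
  Farthest demand point is N2 at distance 10 (to F-γ); all others are ≤ 10.
With {F-α, F-γ} the worst case is 11.
With {F-β, F-γ} the worst case is 11.
No size-2 selection achieves below 10.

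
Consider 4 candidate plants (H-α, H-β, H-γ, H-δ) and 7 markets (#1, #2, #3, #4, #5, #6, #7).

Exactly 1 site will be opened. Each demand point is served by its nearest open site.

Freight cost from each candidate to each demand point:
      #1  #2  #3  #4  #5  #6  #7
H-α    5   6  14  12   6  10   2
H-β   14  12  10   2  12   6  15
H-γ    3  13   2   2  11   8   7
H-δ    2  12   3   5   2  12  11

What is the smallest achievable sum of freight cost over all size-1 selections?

Open {H-γ}.
  #1→H-γ 3, #2→H-γ 13, #3→H-γ 2, #4→H-γ 2, #5→H-γ 11, #6→H-γ 8, #7→H-γ 7  ⇒ total 46.
Compare {H-δ}: total 47.
Compare {H-α}: total 55.
No size-1 selection does better; minimum is 46.

46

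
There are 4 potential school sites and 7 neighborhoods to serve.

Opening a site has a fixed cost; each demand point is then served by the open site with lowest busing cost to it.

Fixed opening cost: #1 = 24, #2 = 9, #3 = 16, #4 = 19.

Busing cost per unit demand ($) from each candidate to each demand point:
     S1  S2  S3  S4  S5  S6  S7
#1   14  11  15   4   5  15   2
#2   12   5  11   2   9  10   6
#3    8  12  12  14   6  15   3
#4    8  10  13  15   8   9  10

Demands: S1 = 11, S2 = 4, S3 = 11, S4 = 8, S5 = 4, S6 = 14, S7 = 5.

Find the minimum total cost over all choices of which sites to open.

Open {#2, #3}: assign each demand point to its cheapest open site.
  S1→#3 11×8=88, S2→#2 4×5=20, S3→#2 11×11=121, S4→#2 8×2=16, S5→#3 4×6=24, S6→#2 14×10=140, S7→#3 5×3=15
  busing cost 424, fixed 25 → total 449.
Compare {#1, #2, #4}: busing cost 401 + fixed 52 = 453.
Compare {#2, #3, #4}: busing cost 410 + fixed 44 = 454.
Compare {#2, #4}: busing cost 433 + fixed 28 = 461.
All other subsets cost ≥ 453. Minimum total cost: 449.

449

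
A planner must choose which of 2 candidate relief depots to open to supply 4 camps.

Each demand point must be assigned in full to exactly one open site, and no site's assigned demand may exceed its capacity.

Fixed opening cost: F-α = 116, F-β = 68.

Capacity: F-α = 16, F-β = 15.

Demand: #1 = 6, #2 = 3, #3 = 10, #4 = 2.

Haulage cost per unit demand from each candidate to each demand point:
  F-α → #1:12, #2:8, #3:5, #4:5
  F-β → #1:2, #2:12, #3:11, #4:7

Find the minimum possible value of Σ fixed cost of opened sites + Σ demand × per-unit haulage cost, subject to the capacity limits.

280

Open {F-α, F-β}; cheapest assignment that respects the capacities:
  F-α (cap 16, load 15): #2, #3, #4 — cost 3×8 + 10×5 + 2×5 = 84
  F-β (cap 15, load 6): #1 — cost 6×2 = 12
  Shipping 96, fixed 184 → total 280.
  Any other capacity-feasible assignment to {F-α, F-β} ships for at least 96.
Total demand is 21 and no other set of sites has combined capacity ≥ 21, so {F-α, F-β} is the only feasible choice of open sites. Minimum: 280.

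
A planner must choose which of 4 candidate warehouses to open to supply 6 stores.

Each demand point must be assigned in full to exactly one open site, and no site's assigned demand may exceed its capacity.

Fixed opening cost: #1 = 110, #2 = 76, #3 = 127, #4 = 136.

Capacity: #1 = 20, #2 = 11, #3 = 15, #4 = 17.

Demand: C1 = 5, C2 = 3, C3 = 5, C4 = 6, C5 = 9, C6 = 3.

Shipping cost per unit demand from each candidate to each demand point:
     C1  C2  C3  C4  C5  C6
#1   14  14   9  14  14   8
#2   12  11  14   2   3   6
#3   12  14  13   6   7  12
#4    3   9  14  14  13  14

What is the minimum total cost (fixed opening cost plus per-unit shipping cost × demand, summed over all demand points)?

Open {#1, #2}; cheapest assignment that respects the capacities:
  #1 (cap 20, load 20): C2, C3, C5, C6 — cost 3×14 + 5×9 + 9×14 + 3×8 = 237
  #2 (cap 11, load 11): C1, C4 — cost 5×12 + 6×2 = 72
  Shipping 309, fixed 186 → total 495.
  Any other capacity-feasible assignment to {#1, #2} ships for at least 309.
Compare {#3, #4}: its best feasible assignment gives total 516.
Compare {#1, #3}: its best feasible assignment gives total 517.
Every other set of open sites that can feasibly serve all demand totals ≥ 516 even under its best assignment. Minimum: 495.

495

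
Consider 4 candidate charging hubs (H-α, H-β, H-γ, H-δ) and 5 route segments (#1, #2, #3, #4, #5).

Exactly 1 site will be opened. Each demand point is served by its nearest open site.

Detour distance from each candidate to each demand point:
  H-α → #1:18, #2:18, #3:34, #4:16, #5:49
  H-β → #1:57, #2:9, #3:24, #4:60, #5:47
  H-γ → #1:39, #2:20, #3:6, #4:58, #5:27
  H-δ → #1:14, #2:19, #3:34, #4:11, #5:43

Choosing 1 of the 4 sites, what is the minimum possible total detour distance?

121

Open {H-δ}.
  #1→H-δ 14, #2→H-δ 19, #3→H-δ 34, #4→H-δ 11, #5→H-δ 43  ⇒ total 121.
Compare {H-α}: total 135.
Compare {H-γ}: total 150.
No size-1 selection does better; minimum is 121.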